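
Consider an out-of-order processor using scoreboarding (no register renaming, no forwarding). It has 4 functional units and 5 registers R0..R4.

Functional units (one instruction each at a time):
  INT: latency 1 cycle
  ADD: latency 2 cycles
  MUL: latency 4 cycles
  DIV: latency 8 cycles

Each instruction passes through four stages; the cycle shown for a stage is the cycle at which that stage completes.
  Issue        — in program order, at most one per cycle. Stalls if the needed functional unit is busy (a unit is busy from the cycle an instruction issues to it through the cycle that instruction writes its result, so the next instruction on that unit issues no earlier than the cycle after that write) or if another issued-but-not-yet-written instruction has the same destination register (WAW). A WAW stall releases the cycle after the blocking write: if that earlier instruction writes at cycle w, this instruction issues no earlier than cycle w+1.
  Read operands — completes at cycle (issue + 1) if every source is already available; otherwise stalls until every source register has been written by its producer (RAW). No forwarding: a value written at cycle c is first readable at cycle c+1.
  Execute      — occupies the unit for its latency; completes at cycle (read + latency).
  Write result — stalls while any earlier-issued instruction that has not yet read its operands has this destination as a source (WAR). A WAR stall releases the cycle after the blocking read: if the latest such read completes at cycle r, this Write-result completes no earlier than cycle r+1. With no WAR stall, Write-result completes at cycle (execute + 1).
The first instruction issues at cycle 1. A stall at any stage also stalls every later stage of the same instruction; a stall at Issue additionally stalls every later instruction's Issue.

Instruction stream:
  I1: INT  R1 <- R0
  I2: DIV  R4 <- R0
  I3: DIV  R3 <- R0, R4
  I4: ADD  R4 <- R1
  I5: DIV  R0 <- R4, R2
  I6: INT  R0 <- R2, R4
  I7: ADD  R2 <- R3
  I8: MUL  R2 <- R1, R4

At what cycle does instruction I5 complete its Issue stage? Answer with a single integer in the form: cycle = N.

cycle = 24

[1] issue I1 (INT)
[2] I1 read-ops, issue I2 (DIV)
[3] I1 finished on INT, I2 read-ops
[4] I1→R1
[11] I2 finished on DIV
[12] I2→R4
[13] issue I3 (DIV)
[14] I3 read-ops, issue I4 (ADD)
[15] I4 read-ops
[17] I4 finished on ADD
[18] I4→R4
[22] I3 finished on DIV
[23] I3→R3
[24] issue I5 (DIV)
[25] I5 read-ops
[33] I5 finished on DIV
[34] I5→R0
[35] issue I6 (INT)
[36] I6 read-ops, issue I7 (ADD)
[37] I6 finished on INT, I7 read-ops
[38] I6→R0
[39] I7 finished on ADD
[40] I7→R2
[41] issue I8 (MUL)
[42] I8 read-ops
[46] I8 finished on MUL
[47] I8→R2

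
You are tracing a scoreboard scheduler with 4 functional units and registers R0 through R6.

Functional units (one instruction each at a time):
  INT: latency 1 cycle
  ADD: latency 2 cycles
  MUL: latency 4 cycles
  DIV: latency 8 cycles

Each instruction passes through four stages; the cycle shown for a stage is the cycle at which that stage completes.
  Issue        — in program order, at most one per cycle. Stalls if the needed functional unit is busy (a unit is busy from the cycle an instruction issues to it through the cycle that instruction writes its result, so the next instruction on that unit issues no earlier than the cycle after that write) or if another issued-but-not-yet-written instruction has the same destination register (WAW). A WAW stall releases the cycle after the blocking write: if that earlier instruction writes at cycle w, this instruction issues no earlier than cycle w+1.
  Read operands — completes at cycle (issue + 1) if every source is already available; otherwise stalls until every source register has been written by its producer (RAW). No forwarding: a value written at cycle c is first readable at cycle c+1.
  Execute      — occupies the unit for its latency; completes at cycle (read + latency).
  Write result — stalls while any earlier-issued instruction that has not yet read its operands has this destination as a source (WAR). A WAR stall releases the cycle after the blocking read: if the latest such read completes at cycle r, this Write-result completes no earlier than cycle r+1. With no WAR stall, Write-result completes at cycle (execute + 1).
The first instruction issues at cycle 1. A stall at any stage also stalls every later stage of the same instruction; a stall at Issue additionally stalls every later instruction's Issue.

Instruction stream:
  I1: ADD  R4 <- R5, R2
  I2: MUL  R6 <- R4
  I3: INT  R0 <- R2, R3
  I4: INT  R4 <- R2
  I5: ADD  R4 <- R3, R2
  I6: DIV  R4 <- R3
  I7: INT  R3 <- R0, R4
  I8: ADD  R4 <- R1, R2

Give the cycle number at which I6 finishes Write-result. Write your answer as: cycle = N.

c1: I1 dispatched to ADD
c2: I1 operands ready; I2 dispatched to MUL
c3: I3 dispatched to INT
c4: I1 complete; I3 operands ready
c5: R4←I1; I3 complete
c6: I2 operands ready; R0←I3
c7: I4 dispatched to INT
c8: I4 operands ready
c9: I4 complete
c10: I2 complete; R4←I4
c11: R6←I2; I5 dispatched to ADD
c12: I5 operands ready
c14: I5 complete
c15: R4←I5
c16: I6 dispatched to DIV
c17: I6 operands ready; I7 dispatched to INT
c25: I6 complete
c26: R4←I6
c27: I7 operands ready; I8 dispatched to ADD
c28: I7 complete; I8 operands ready
c29: R3←I7
c30: I8 complete
c31: R4←I8

cycle = 26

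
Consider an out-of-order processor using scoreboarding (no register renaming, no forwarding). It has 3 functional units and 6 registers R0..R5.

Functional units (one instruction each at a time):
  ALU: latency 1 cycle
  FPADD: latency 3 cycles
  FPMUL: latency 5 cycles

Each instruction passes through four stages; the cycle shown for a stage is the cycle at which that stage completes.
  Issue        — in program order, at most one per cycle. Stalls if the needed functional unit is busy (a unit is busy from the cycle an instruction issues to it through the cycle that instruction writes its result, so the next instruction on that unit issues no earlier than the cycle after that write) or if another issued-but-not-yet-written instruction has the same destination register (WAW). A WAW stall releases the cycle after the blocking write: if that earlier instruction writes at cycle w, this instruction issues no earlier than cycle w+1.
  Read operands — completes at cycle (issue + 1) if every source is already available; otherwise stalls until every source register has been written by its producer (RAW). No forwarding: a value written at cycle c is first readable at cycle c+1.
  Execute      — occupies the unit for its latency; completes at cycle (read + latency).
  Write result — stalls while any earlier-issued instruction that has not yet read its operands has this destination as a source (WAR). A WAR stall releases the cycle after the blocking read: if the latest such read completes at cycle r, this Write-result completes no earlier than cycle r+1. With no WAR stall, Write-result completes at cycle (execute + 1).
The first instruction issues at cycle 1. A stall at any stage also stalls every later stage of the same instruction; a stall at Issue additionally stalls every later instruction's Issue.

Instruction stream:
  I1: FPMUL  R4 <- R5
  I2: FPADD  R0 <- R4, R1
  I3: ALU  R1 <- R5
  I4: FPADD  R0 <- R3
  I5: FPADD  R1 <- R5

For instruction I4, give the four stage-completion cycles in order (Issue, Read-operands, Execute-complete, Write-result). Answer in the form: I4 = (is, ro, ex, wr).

I4 = (14, 15, 18, 19)

1) issue 1, read 2, done 7, write 8
2) issue 2, read 9, done 12, write 13  <RAW R4: wait I1 write@8>
3) issue 3, read 4, done 5, write 10  <WAR R1: wait I2 read@9>
4) issue 14, read 15, done 18, write 19  <struct: FPADD busy until I2 writes@13>
5) issue 20, read 21, done 24, write 25  <struct: FPADD busy until I4 writes@19>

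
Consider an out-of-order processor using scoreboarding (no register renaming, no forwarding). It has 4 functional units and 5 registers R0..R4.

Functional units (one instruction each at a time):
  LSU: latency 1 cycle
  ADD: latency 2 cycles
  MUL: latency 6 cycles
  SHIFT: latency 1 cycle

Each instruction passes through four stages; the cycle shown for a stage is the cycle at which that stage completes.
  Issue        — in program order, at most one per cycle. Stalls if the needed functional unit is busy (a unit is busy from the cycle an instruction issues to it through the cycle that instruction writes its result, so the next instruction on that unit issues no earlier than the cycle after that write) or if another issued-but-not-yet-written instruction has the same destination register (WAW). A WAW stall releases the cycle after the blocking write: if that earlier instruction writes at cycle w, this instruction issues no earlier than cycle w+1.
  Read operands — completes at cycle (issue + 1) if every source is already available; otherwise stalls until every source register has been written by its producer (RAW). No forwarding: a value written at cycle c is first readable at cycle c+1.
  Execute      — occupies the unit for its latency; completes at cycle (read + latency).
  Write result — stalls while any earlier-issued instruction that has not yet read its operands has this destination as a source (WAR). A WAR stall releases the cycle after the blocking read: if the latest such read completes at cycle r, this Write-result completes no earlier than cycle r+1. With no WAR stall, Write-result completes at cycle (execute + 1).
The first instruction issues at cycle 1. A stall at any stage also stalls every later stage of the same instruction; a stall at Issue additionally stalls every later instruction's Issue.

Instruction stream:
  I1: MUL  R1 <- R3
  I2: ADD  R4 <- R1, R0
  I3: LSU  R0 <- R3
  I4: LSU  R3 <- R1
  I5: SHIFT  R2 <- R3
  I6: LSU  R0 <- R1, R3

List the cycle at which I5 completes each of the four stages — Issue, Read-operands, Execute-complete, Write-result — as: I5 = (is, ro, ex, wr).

cycle 1: issue I1 (MUL)
cycle 2: I1 read-ops; issue I2 (ADD)
cycle 3: issue I3 (LSU)
cycle 4: I3 read-ops
cycle 5: I3 finished on LSU
cycle 8: I1 finished on MUL
cycle 9: I1→R1
cycle 10: I2 read-ops
cycle 11: I3→R0
cycle 12: I2 finished on ADD; issue I4 (LSU)
cycle 13: I2→R4; I4 read-ops; issue I5 (SHIFT)
cycle 14: I4 finished on LSU
cycle 15: I4→R3
cycle 16: I5 read-ops; issue I6 (LSU)
cycle 17: I5 finished on SHIFT; I6 read-ops
cycle 18: I5→R2; I6 finished on LSU
cycle 19: I6→R0

I5 = (13, 16, 17, 18)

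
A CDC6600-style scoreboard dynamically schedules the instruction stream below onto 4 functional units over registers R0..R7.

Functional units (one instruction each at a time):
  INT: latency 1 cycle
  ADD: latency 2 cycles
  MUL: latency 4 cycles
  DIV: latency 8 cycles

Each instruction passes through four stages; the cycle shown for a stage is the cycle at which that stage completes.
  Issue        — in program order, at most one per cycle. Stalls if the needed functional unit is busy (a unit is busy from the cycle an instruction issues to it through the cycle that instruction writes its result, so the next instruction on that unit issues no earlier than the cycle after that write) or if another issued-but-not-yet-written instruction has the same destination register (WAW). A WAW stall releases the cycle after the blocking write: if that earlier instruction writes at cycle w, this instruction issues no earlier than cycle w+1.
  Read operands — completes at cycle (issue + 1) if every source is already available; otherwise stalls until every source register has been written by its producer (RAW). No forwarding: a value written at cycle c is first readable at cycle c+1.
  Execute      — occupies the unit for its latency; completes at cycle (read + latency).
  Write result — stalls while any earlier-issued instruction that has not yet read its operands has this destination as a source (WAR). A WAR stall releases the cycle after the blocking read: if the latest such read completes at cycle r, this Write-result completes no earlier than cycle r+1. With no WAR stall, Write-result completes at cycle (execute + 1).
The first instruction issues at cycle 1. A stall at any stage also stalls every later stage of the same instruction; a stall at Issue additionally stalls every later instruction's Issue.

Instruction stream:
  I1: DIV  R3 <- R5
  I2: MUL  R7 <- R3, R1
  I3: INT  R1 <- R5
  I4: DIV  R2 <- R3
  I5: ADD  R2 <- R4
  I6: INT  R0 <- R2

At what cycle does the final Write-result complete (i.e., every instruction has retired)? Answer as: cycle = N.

[1] I1→DIV
[2] I1 RO, I2→MUL
[3] I3→INT
[4] I3 RO
[5] I3 EX
[10] I1 EX
[11] I1 WR R3
[12] I2 RO, I4→DIV
[13] I3 WR R1, I4 RO
[16] I2 EX
[17] I2 WR R7
[21] I4 EX
[22] I4 WR R2
[23] I5→ADD
[24] I5 RO, I6→INT
[26] I5 EX
[27] I5 WR R2
[28] I6 RO
[29] I6 EX
[30] I6 WR R0

cycle = 30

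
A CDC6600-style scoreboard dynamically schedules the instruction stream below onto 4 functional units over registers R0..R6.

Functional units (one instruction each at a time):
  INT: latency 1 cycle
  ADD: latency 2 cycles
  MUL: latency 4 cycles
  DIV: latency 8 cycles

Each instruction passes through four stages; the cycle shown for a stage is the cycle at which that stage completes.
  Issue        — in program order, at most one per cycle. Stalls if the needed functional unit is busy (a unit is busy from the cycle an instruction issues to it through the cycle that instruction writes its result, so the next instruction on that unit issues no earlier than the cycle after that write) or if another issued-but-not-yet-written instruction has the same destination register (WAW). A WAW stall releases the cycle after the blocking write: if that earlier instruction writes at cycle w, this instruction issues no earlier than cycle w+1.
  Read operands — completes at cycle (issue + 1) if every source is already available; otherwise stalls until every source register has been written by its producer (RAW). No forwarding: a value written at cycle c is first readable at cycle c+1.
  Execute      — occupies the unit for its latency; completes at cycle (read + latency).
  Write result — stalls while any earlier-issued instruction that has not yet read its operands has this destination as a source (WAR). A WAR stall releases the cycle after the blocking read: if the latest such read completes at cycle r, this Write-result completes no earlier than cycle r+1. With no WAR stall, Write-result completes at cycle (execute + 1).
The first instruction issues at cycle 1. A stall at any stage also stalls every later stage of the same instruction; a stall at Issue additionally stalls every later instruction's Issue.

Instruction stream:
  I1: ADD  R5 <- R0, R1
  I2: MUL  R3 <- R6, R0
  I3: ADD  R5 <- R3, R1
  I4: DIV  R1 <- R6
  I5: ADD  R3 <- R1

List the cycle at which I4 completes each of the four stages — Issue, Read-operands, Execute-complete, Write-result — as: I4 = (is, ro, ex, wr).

[1] I1 issues→ADD
[2] I1 reads · I2 issues→MUL
[3] I2 reads
[4] I1 exec-done
[5] I1 writes R5
[6] I3 issues→ADD
[7] I2 exec-done · I4 issues→DIV
[8] I2 writes R3 · I4 reads
[9] I3 reads
[11] I3 exec-done
[12] I3 writes R5
[13] I5 issues→ADD
[16] I4 exec-done
[17] I4 writes R1
[18] I5 reads
[20] I5 exec-done
[21] I5 writes R3

I4 = (7, 8, 16, 17)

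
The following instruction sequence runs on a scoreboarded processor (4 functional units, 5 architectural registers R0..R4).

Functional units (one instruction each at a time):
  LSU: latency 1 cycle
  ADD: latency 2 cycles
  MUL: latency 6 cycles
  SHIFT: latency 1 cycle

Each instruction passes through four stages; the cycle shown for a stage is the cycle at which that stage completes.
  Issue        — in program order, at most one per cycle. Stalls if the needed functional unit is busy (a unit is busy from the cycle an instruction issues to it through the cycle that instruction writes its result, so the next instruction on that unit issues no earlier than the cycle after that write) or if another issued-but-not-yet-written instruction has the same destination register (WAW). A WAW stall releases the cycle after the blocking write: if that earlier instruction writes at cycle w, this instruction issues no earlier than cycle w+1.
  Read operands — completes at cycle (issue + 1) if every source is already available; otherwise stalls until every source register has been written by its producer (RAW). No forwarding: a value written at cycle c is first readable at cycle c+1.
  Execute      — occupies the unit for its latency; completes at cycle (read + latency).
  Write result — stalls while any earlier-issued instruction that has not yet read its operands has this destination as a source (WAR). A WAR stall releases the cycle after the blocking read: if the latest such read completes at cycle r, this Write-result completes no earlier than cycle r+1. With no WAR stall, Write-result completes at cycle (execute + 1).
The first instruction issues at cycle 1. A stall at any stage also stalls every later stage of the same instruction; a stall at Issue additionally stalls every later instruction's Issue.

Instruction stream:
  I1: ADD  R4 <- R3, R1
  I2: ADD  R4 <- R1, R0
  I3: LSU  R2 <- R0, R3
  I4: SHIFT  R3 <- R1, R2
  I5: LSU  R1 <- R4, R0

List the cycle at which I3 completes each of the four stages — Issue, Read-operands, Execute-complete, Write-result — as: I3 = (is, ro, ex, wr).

cycle 1: I1 dispatched to ADD
cycle 2: I1 operands ready
cycle 4: I1 complete
cycle 5: R4←I1
cycle 6: I2 dispatched to ADD
cycle 7: I2 operands ready; I3 dispatched to LSU
cycle 8: I3 operands ready; I4 dispatched to SHIFT
cycle 9: I2 complete; I3 complete
cycle 10: R4←I2; R2←I3
cycle 11: I4 operands ready; I5 dispatched to LSU
cycle 12: I4 complete; I5 operands ready
cycle 13: R3←I4; I5 complete
cycle 14: R1←I5

I3 = (7, 8, 9, 10)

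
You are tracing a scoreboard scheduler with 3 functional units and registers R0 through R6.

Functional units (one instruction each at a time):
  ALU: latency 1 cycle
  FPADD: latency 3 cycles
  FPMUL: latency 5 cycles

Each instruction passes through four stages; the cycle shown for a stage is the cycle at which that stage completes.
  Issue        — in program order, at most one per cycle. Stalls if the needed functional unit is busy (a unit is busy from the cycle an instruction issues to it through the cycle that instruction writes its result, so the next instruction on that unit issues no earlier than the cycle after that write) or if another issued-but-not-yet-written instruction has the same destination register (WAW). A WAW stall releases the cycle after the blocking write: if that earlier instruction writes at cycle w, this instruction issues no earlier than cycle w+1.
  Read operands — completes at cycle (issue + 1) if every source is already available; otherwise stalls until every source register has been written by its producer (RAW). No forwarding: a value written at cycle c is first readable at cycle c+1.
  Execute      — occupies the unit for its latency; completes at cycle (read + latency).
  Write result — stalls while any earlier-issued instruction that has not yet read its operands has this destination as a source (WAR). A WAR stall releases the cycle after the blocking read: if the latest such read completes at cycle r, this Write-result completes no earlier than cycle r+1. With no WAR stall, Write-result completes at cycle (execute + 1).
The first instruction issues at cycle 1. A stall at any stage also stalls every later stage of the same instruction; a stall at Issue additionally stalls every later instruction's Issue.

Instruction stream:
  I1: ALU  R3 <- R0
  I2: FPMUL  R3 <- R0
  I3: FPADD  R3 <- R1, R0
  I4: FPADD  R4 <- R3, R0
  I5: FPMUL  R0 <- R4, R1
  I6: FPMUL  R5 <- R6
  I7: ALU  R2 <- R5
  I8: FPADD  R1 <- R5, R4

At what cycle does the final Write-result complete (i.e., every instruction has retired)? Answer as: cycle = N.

  I1 | 1 | 2 | 3 | 4
  I2 | 5 | 6 | 11 | 12   WAW R3: wait I1 write@4
  I3 | 13 | 14 | 17 | 18   WAW R3: wait I2 write@12
  I4 | 19 | 20 | 23 | 24   struct: FPADD busy until I3 writes@18
  I5 | 20 | 25 | 30 | 31   RAW R4: wait I4 write@24
  I6 | 32 | 33 | 38 | 39   struct: FPMUL busy until I5 writes@31
  I7 | 33 | 40 | 41 | 42   RAW R5: wait I6 write@39
  I8 | 34 | 40 | 43 | 44   RAW R5: wait I6 write@39

cycle = 44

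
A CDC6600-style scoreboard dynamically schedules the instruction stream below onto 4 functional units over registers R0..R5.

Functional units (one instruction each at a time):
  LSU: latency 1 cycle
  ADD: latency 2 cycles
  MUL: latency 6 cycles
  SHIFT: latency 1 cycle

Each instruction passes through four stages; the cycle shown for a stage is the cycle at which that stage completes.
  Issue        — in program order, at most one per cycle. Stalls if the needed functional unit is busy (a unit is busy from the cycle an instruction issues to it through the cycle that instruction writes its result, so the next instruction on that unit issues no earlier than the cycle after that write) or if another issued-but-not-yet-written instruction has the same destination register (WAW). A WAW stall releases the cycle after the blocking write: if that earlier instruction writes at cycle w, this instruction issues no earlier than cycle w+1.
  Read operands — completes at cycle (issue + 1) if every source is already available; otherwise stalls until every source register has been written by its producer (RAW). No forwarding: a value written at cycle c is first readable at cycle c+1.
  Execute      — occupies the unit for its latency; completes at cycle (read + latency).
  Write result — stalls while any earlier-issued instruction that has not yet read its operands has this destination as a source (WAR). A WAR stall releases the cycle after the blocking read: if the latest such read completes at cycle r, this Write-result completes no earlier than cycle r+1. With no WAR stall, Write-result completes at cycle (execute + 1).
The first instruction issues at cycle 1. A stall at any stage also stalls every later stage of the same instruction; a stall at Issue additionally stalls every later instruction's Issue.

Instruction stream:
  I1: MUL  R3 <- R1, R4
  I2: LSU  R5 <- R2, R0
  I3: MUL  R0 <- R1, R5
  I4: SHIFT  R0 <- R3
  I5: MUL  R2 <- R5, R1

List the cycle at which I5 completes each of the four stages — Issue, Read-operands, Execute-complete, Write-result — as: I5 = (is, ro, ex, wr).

[1] issue I1 (MUL)
[2] I1 read-ops | issue I2 (LSU)
[3] I2 read-ops
[4] I2 finished on LSU
[5] I2→R5
[8] I1 finished on MUL
[9] I1→R3
[10] issue I3 (MUL)
[11] I3 read-ops
[17] I3 finished on MUL
[18] I3→R0
[19] issue I4 (SHIFT)
[20] I4 read-ops | issue I5 (MUL)
[21] I4 finished on SHIFT | I5 read-ops
[22] I4→R0
[27] I5 finished on MUL
[28] I5→R2

I5 = (20, 21, 27, 28)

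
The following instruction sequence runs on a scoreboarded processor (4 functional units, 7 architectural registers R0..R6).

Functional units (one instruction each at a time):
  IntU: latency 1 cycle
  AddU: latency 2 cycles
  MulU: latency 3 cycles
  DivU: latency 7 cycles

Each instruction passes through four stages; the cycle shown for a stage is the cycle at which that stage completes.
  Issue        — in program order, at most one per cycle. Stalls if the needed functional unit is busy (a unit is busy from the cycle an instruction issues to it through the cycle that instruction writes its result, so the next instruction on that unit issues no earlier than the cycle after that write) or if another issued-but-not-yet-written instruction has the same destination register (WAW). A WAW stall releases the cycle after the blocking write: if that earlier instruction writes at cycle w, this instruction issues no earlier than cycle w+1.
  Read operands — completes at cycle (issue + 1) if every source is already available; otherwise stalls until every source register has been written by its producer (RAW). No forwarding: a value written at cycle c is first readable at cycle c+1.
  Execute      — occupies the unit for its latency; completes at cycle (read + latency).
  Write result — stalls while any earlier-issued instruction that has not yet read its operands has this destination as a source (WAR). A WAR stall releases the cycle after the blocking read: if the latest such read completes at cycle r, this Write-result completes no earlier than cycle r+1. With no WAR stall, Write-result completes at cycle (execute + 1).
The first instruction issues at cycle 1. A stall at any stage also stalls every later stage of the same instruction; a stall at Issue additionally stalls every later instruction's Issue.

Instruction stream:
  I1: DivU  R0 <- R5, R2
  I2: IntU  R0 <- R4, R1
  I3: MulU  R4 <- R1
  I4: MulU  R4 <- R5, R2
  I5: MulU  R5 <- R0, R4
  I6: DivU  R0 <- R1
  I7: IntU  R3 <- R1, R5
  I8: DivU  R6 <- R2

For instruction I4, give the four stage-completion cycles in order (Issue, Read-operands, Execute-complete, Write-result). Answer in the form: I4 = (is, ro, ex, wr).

I4 = (18, 19, 22, 23)

1) issue 1, read 2, done 9, write 10
2) issue 11, read 12, done 13, write 14  <WAW R0: wait I1 write@10>
3) issue 12, read 13, done 16, write 17
4) issue 18, read 19, done 22, write 23  <struct: MulU busy until I3 writes@17>
5) issue 24, read 25, done 28, write 29  <struct: MulU busy until I4 writes@23>
6) issue 25, read 26, done 33, write 34
7) issue 26, read 30, done 31, write 32  <RAW R5: wait I5 write@29>
8) issue 35, read 36, done 43, write 44  <struct: DivU busy until I6 writes@34>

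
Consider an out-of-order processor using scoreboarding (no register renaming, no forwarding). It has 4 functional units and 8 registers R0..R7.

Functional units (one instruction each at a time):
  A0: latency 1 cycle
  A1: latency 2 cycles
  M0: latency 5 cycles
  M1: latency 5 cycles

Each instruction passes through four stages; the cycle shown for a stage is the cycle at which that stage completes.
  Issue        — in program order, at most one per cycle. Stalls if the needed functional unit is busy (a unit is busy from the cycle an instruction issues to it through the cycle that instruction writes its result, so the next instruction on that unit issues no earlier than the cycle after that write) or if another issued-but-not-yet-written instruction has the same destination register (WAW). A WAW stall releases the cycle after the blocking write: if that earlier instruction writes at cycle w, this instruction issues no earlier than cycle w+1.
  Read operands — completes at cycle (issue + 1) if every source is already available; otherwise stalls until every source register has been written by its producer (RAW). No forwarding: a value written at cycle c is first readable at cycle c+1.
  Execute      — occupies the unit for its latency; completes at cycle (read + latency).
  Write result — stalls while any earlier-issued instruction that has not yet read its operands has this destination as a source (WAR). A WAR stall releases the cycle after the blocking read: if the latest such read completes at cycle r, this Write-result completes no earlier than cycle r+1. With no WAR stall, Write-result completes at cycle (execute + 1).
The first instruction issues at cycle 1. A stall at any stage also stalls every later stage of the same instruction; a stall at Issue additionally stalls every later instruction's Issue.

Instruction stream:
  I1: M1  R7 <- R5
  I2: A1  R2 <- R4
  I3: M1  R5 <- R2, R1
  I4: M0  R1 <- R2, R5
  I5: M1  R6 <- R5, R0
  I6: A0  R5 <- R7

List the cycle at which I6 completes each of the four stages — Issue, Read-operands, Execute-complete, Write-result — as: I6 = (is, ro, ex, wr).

cycle 1: I1 dispatched to M1
cycle 2: I1 operands ready, I2 dispatched to A1
cycle 3: I2 operands ready
cycle 5: I2 complete
cycle 6: R2←I2
cycle 7: I1 complete
cycle 8: R7←I1
cycle 9: I3 dispatched to M1
cycle 10: I3 operands ready, I4 dispatched to M0
cycle 15: I3 complete
cycle 16: R5←I3
cycle 17: I4 operands ready, I5 dispatched to M1
cycle 18: I5 operands ready, I6 dispatched to A0
cycle 19: I6 operands ready
cycle 20: I6 complete
cycle 21: R5←I6
cycle 22: I4 complete
cycle 23: R1←I4, I5 complete
cycle 24: R6←I5

I6 = (18, 19, 20, 21)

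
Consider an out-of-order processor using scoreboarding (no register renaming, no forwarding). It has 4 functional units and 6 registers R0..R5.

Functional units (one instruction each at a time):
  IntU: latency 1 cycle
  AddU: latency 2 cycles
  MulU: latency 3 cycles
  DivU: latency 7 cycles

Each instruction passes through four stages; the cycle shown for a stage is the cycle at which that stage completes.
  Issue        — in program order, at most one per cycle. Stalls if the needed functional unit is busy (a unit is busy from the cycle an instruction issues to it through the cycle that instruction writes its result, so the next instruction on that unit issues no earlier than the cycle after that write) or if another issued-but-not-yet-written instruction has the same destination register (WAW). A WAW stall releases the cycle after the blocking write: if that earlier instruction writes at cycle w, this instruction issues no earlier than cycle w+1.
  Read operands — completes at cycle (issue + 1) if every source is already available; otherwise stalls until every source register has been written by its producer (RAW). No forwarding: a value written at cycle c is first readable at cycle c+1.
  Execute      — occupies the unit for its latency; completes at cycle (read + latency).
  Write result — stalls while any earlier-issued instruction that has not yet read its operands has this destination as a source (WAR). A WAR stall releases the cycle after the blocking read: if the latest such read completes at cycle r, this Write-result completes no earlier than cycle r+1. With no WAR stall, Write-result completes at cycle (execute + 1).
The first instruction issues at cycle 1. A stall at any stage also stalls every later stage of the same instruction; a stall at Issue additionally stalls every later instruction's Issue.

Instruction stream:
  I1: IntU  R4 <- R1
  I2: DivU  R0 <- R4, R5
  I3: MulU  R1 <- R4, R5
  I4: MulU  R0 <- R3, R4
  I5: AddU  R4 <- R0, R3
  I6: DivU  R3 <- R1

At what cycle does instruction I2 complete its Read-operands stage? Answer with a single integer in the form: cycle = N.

cycle = 5

c1: I1 issues→IntU
c2: I1 reads | I2 issues→DivU
c3: I1 exec-done | I3 issues→MulU
c4: I1 writes R4
c5: I2 reads | I3 reads
c8: I3 exec-done
c9: I3 writes R1
c12: I2 exec-done
c13: I2 writes R0
c14: I4 issues→MulU
c15: I4 reads | I5 issues→AddU
c16: I6 issues→DivU
c17: I6 reads
c18: I4 exec-done
c19: I4 writes R0
c20: I5 reads
c22: I5 exec-done
c23: I5 writes R4
c24: I6 exec-done
c25: I6 writes R3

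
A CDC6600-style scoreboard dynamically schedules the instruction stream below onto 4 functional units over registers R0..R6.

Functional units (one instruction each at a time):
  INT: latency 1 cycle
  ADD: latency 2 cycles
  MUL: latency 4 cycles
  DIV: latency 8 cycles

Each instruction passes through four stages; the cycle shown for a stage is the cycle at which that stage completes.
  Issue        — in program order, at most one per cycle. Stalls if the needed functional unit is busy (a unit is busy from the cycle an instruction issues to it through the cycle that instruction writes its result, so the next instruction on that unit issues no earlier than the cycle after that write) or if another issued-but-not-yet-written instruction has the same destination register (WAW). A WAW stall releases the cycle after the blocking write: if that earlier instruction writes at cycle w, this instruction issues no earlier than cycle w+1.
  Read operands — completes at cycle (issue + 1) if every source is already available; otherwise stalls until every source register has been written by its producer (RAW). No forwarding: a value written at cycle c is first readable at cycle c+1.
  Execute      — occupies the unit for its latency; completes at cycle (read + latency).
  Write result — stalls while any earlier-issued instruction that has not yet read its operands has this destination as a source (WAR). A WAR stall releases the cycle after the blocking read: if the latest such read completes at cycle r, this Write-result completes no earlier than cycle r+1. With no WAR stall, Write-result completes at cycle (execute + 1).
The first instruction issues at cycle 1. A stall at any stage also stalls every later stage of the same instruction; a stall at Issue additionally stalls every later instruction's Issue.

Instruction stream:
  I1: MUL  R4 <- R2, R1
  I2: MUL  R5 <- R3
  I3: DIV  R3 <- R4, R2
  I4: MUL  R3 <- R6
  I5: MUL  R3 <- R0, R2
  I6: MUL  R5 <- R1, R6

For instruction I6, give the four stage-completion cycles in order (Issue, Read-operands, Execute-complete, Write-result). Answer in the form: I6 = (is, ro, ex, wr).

I6 = (34, 35, 39, 40)

[I1] 1/2/6/7
[I2] 8/9/13/14  (struct: MUL busy until I1 writes@7)
[I3] 9/10/18/19
[I4] 20/21/25/26  (WAW R3: wait I3 write@19)
[I5] 27/28/32/33  (struct: MUL busy until I4 writes@26)
[I6] 34/35/39/40  (struct: MUL busy until I5 writes@33)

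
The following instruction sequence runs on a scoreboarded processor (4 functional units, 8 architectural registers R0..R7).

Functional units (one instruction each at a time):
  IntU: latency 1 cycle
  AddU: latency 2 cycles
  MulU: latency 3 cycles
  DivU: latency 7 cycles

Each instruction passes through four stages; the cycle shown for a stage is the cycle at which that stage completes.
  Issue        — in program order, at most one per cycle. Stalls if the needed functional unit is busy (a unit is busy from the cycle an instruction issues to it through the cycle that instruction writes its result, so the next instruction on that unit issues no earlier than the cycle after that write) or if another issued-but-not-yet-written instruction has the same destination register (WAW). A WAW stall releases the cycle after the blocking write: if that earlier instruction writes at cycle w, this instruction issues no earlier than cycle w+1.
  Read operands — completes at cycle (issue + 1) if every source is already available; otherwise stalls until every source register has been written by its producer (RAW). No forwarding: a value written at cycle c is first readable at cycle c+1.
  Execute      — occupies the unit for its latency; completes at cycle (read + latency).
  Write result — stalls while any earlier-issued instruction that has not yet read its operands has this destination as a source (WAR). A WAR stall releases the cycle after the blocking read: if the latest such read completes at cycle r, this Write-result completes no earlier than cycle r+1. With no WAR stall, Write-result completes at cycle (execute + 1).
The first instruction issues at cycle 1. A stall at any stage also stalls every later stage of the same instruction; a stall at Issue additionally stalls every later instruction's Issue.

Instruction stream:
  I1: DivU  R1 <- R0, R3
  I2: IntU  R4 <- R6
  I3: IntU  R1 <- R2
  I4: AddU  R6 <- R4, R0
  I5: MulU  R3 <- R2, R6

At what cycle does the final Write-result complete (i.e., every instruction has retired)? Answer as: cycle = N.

cycle = 21

[I1] 1/2/9/10
[I2] 2/3/4/5
[I3] 11/12/13/14  (WAW R1: wait I1 write@10)
[I4] 12/13/15/16
[I5] 13/17/20/21  (RAW R6: wait I4 write@16)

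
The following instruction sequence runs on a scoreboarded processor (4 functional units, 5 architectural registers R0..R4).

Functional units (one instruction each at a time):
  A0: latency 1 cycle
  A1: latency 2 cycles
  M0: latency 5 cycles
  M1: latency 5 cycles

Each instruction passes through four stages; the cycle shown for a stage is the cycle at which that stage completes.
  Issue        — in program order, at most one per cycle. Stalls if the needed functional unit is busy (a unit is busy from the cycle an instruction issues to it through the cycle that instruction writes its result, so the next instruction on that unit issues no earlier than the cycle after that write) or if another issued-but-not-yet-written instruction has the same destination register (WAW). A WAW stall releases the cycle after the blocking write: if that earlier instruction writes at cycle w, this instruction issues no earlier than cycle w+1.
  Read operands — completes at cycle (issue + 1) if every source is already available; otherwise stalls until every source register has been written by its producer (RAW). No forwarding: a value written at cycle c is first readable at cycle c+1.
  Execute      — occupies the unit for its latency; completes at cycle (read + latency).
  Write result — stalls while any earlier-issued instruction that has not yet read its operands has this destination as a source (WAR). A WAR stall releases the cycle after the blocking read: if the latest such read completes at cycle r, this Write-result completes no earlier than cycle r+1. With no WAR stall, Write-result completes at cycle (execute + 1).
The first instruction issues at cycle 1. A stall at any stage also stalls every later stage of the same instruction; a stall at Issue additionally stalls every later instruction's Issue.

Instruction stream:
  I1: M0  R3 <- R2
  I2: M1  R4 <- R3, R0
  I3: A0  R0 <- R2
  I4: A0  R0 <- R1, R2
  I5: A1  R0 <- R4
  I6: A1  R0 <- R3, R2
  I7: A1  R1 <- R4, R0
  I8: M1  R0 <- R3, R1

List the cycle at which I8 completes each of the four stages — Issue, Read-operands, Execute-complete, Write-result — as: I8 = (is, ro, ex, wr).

I8 = (26, 30, 35, 36)

I1: IS=1 RO=2 EX=7 WR=8
I2: IS=2 RO=9 EX=14 WR=15  [RAW R3: wait I1 write@8]
I3: IS=3 RO=4 EX=5 WR=10  [WAR R0: wait I2 read@9]
I4: IS=11 RO=12 EX=13 WR=14  [struct: A0 busy until I3 writes@10]
I5: IS=15 RO=16 EX=18 WR=19  [WAW R0: wait I4 write@14]
I6: IS=20 RO=21 EX=23 WR=24  [struct: A1 busy until I5 writes@19]
I7: IS=25 RO=26 EX=28 WR=29  [struct: A1 busy until I6 writes@24]
I8: IS=26 RO=30 EX=35 WR=36  [RAW R1: wait I7 write@29]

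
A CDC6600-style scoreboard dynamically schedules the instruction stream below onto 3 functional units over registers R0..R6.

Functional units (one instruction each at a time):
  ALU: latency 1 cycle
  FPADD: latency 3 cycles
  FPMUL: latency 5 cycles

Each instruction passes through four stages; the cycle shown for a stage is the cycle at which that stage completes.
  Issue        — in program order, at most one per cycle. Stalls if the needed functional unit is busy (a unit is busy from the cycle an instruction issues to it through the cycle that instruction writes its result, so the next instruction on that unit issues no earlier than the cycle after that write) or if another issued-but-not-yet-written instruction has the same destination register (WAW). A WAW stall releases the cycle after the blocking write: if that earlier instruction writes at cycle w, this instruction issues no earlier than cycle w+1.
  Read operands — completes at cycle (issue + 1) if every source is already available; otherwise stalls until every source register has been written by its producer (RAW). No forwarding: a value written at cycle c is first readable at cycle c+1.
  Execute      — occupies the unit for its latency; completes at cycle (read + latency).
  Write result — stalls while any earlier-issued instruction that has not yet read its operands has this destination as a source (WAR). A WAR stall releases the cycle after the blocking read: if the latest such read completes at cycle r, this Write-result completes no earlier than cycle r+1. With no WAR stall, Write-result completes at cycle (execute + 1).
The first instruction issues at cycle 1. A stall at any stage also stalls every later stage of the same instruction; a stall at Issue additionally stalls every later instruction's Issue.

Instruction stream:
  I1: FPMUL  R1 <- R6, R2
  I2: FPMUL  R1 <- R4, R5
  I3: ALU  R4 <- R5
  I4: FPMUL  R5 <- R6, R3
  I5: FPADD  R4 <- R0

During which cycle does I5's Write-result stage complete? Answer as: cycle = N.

cycle = 23

c1: I1 issues→FPMUL
c2: I1 reads
c7: I1 exec-done
c8: I1 writes R1
c9: I2 issues→FPMUL
c10: I2 reads, I3 issues→ALU
c11: I3 reads
c12: I3 exec-done
c13: I3 writes R4
c15: I2 exec-done
c16: I2 writes R1
c17: I4 issues→FPMUL
c18: I4 reads, I5 issues→FPADD
c19: I5 reads
c22: I5 exec-done
c23: I4 exec-done, I5 writes R4
c24: I4 writes R5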